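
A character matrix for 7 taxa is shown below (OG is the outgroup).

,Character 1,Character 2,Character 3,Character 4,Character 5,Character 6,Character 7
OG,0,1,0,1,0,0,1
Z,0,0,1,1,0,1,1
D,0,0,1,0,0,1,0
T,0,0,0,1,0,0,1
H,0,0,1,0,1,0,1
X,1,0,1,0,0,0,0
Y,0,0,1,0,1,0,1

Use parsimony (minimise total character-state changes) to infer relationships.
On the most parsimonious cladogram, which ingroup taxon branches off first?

T

Character polarity is set by the outgroup: the derived state is whichever differs from the outgroup's state, so for Character 2, Character 4, Character 7 the derived state is '0', and for the remaining characters it is '1'.
Character 1 (derived state '1') is unique to X (autapomorphy; uninformative for grouping).
Character 2 (derived state '0') is shared by all ingroup taxa — unites the whole ingroup.
Character 3: derived state '1' in D, H, X, Y, and Z only — synapomorphy for {D, H, X, Y, Z}.
Character 4: derived state '0' in D, H, X, and Y only — synapomorphy for {D, H, X, Y}.
Only H and Y show the derived state '1' for Character 5, supporting them as a clade.
Character 6 (state '1') occurs in D and Z but conflicts with the nesting implied by the other characters — most parsimoniously interpreted as homoplasy.
Only D and X show the derived state '0' for Character 7, supporting them as a clade.
Most parsimonious ingroup topology: ((Z,((D,X),(H,Y))),T).
T is sister to the clade containing all other ingroup taxa, so it is the earliest-diverging (most basal) ingroup lineage.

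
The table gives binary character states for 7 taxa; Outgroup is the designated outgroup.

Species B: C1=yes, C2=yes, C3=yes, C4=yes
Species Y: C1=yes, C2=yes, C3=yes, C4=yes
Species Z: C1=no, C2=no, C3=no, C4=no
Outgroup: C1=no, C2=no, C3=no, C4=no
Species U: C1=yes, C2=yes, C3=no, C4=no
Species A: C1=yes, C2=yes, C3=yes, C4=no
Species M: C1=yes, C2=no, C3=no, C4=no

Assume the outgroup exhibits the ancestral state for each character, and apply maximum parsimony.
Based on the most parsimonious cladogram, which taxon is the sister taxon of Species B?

The outgroup has state 'no' for every character, so 'yes' is the derived state throughout.
Only Species A, Species B, Species M, Species U, and Species Y show the derived state 'yes' for C1, supporting them as a clade.
Only Species A, Species B, Species U, and Species Y show the derived state 'yes' for C2, supporting them as a clade.
Only Species A, Species B, and Species Y show the derived state 'yes' for C3, supporting them as a clade.
C4 (derived state 'yes') is shared by Species B and Species Y — a synapomorphy uniting that clade.
Most parsimonious ingroup topology: (Species Z,((((Species Y,Species B),Species A),Species U),Species M)).
Species B and Species Y form a cherry on this tree, so they are sister taxa.

Species Y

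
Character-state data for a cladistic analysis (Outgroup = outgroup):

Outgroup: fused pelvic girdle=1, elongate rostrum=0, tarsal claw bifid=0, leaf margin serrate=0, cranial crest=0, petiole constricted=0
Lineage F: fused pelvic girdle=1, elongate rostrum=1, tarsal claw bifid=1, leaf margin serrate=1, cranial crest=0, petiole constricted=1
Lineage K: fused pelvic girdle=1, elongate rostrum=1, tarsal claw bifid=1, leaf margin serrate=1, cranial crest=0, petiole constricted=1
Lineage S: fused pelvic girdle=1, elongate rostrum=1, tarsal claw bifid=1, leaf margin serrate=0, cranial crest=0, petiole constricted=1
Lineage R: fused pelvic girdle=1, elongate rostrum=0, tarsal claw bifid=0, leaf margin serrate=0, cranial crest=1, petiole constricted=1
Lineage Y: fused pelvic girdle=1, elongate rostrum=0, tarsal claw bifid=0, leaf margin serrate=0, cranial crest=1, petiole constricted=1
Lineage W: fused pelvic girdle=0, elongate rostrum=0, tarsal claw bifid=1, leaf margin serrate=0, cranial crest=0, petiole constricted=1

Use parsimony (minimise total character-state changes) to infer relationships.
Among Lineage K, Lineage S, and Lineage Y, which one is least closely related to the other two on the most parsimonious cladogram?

Lineage Y

Character polarity is set by the outgroup: the derived state is whichever differs from the outgroup's state, so for fused pelvic girdle the derived state is '0', and for the remaining characters it is '1'.
fused pelvic girdle (derived state '0') is unique to Lineage W (autapomorphy; uninformative for grouping).
elongate rostrum: derived state '1' in Lineage F, Lineage K, and Lineage S only — synapomorphy for {Lineage F, Lineage K, Lineage S}.
Only Lineage F, Lineage K, Lineage S, and Lineage W show the derived state '1' for tarsal claw bifid, supporting them as a clade.
Only Lineage F and Lineage K show the derived state '1' for leaf margin serrate, supporting them as a clade.
cranial crest (derived state '1') is shared by Lineage R and Lineage Y — a synapomorphy uniting that clade.
All ingroup taxa share the derived state '1' for petiole constricted; it defines the ingroup but does not resolve relationships within it.
Most parsimonious ingroup topology: ((((Lineage F,Lineage K),Lineage S),Lineage W),(Lineage R,Lineage Y)).
Lineage S and Lineage K share a more recent common ancestor with each other than either does with Lineage Y, so Lineage Y is the least closely related of the three.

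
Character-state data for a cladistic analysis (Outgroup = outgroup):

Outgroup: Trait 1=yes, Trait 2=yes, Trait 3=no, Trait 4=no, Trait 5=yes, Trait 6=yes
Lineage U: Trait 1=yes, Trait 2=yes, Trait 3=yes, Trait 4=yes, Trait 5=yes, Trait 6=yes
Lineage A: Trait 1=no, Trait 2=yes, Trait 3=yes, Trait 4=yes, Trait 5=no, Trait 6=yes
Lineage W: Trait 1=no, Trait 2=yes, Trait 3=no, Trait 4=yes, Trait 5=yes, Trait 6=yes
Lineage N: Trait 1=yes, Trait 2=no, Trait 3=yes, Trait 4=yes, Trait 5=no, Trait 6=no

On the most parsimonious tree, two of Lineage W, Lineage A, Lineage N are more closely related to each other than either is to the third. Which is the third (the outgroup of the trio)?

Lineage W

Character polarity is set by the outgroup: the derived state is whichever differs from the outgroup's state, so for Trait 1, Trait 2, Trait 5, Trait 6 the derived state is 'no', and for the remaining characters it is 'yes'.
Trait 1 groups Lineage A and Lineage W, which is incompatible with the clades supported by the remaining characters; treating it as convergent (homoplasy) costs fewer steps than any alternative tree.
Trait 2: derived state 'no' in Lineage N only — an autapomorphy, so it tells us nothing about relationships among taxa.
Trait 3: derived state 'yes' in Lineage A, Lineage N, and Lineage U only — synapomorphy for {Lineage A, Lineage N, Lineage U}.
Trait 4 (derived state 'yes') is shared by all ingroup taxa — unites the whole ingroup.
Only Lineage A and Lineage N show the derived state 'no' for Trait 5, supporting them as a clade.
Trait 6 (derived state 'no') is unique to Lineage N (autapomorphy; uninformative for grouping).
Most parsimonious ingroup topology: ((Lineage U,(Lineage A,Lineage N)),Lineage W).
Lineage N and Lineage A share a more recent common ancestor with each other than either does with Lineage W, so Lineage W is the least closely related of the three.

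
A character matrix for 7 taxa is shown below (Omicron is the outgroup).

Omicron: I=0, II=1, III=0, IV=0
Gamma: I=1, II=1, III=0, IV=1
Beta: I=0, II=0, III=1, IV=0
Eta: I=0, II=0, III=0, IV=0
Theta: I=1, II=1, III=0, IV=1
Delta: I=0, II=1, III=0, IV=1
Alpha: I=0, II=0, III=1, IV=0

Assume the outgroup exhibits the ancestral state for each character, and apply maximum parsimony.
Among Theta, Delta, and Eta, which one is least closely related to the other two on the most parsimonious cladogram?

Eta

Character polarity is set by the outgroup: the derived state is whichever differs from the outgroup's state, so for II the derived state is '0', and for the remaining characters it is '1'.
I (derived state '1') is shared by Gamma and Theta — a synapomorphy uniting that clade.
Only Alpha, Beta, and Eta show the derived state '0' for II, supporting them as a clade.
III: derived state '1' in Alpha and Beta only — synapomorphy for {Alpha, Beta}.
IV: derived state '1' in Delta, Gamma, and Theta only — synapomorphy for {Delta, Gamma, Theta}.
Most parsimonious ingroup topology: (((Gamma,Theta),Delta),((Beta,Alpha),Eta)).
Delta and Theta share a more recent common ancestor with each other than either does with Eta, so Eta is the least closely related of the three.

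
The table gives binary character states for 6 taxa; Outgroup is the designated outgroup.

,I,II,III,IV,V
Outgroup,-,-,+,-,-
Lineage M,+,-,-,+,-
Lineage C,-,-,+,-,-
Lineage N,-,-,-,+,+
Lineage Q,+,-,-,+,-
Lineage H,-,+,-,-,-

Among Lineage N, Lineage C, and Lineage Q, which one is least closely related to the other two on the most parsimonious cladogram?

Character polarity is set by the outgroup: the derived state is whichever differs from the outgroup's state, so for III the derived state is '-', and for the remaining characters it is '+'.
Only Lineage M and Lineage Q show the derived state '+' for I, supporting them as a clade.
II: derived state '+' in Lineage H only — an autapomorphy, so it tells us nothing about relationships among taxa.
Only Lineage H, Lineage M, Lineage N, and Lineage Q show the derived state '-' for III, supporting them as a clade.
Only Lineage M, Lineage N, and Lineage Q show the derived state '+' for IV, supporting them as a clade.
V (derived state '+') is unique to Lineage N (autapomorphy; uninformative for grouping).
Most parsimonious ingroup topology: ((((Lineage M,Lineage Q),Lineage N),Lineage H),Lineage C).
Lineage Q and Lineage N share a more recent common ancestor with each other than either does with Lineage C, so Lineage C is the least closely related of the three.

Lineage C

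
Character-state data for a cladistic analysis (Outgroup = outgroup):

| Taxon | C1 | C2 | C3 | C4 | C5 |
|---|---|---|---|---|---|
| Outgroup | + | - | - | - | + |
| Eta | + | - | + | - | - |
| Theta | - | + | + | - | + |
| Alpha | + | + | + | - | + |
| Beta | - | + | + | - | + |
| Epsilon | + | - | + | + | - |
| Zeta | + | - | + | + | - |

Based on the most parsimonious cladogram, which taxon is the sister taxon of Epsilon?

Character polarity is set by the outgroup: the derived state is whichever differs from the outgroup's state, so for C1, C5 the derived state is '-', and for the remaining characters it is '+'.
C1: derived state '-' in Beta and Theta only — synapomorphy for {Beta, Theta}.
C2 (derived state '+') is shared by Alpha, Beta, and Theta — a synapomorphy uniting that clade.
C3 (derived state '+') is shared by all ingroup taxa — unites the whole ingroup.
Only Epsilon and Zeta show the derived state '+' for C4, supporting them as a clade.
C5: derived state '-' in Epsilon, Eta, and Zeta only — synapomorphy for {Epsilon, Eta, Zeta}.
Most parsimonious ingroup topology: ((Alpha,(Theta,Beta)),((Epsilon,Zeta),Eta)).
Epsilon and Zeta form a cherry on this tree, so they are sister taxa.

Zeta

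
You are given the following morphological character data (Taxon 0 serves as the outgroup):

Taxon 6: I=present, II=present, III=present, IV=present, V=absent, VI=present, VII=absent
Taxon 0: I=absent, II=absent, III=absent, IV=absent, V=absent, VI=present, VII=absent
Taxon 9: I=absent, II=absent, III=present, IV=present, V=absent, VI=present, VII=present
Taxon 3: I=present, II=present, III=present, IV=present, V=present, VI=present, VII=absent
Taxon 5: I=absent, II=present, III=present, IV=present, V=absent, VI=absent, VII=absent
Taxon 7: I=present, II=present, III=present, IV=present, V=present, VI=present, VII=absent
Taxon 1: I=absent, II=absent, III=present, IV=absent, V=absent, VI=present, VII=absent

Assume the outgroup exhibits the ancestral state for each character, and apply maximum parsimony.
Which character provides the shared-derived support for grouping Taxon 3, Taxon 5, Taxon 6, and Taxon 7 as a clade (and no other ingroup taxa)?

II

Character polarity is set by the outgroup: the derived state is whichever differs from the outgroup's state, so for VI the derived state is 'absent', and for the remaining characters it is 'present'.
Only Taxon 3, Taxon 6, and Taxon 7 show the derived state 'present' for I, supporting them as a clade.
II: derived state 'present' in Taxon 3, Taxon 5, Taxon 6, and Taxon 7 only — synapomorphy for {Taxon 3, Taxon 5, Taxon 6, Taxon 7}.
III (derived state 'present') is shared by all ingroup taxa — unites the whole ingroup.
Only Taxon 3, Taxon 5, Taxon 6, Taxon 7, and Taxon 9 show the derived state 'present' for IV, supporting them as a clade.
V: derived state 'present' in Taxon 3 and Taxon 7 only — synapomorphy for {Taxon 3, Taxon 7}.
VI (derived state 'absent') is unique to Taxon 5 (autapomorphy; uninformative for grouping).
VII: derived state 'present' in Taxon 9 only — an autapomorphy, so it tells us nothing about relationships among taxa.
Most parsimonious ingroup topology: (Taxon 1,(((Taxon 6,(Taxon 3,Taxon 7)),Taxon 5),Taxon 9)).
The clade {Taxon 3, Taxon 5, Taxon 6, Taxon 7} is supported by II: its derived state 'present' occurs in exactly those taxa and in no other taxon (including the outgroup).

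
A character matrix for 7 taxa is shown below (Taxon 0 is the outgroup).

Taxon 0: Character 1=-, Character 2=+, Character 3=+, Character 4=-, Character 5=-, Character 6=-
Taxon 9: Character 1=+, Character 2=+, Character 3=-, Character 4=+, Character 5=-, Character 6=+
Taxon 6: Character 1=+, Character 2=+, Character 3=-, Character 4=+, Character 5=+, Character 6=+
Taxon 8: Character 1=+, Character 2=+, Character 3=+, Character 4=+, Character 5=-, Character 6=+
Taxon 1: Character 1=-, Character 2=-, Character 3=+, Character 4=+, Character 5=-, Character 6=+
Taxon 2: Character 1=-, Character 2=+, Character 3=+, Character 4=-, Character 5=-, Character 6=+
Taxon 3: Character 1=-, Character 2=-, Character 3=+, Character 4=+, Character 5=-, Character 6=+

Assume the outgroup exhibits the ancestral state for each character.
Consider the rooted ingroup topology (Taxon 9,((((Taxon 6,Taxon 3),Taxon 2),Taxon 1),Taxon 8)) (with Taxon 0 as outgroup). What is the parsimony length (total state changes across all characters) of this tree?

Map each character onto (Taxon 9,((((Taxon 6,Taxon 3),Taxon 2),Taxon 1),Taxon 8)) (rooted by Taxon 0) and count the minimum state changes it requires (Fitch parsimony):
Character 1: 3; Character 2: 2; Character 3: 2; Character 4: 2; Character 5: 1; Character 6: 1.
Total tree length = 11.

11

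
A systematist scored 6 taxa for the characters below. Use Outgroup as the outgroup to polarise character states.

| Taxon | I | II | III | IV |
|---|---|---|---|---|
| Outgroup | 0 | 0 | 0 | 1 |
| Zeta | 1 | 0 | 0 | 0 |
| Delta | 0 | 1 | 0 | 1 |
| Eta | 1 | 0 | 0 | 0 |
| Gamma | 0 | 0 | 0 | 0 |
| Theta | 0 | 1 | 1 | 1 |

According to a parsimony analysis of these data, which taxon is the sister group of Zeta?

Eta

Character polarity is set by the outgroup: the derived state is whichever differs from the outgroup's state, so for IV the derived state is '0', and for the remaining characters it is '1'.
I: derived state '1' in Eta and Zeta only — synapomorphy for {Eta, Zeta}.
II: derived state '1' in Delta and Theta only — synapomorphy for {Delta, Theta}.
III: derived state '1' in Theta only — an autapomorphy, so it tells us nothing about relationships among taxa.
IV (derived state '0') is shared by Eta, Gamma, and Zeta — a synapomorphy uniting that clade.
Most parsimonious ingroup topology: (((Zeta,Eta),Gamma),(Delta,Theta)).
Zeta and Eta form a cherry on this tree, so they are sister taxa.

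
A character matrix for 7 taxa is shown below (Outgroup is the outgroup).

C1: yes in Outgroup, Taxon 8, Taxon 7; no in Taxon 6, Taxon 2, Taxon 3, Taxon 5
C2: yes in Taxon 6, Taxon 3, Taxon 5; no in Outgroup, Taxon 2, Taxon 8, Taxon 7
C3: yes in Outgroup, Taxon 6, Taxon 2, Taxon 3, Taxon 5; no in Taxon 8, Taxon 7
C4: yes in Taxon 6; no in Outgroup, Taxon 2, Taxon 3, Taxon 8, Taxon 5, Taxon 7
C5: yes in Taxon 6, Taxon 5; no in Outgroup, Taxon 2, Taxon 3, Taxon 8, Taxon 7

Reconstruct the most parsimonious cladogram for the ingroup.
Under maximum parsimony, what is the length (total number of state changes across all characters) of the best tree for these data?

Character polarity is set by the outgroup: the derived state is whichever differs from the outgroup's state, so for C1, C3 the derived state is 'no', and for the remaining characters it is 'yes'.
Only Taxon 2, Taxon 3, Taxon 5, and Taxon 6 show the derived state 'no' for C1, supporting them as a clade.
C2 (derived state 'yes') is shared by Taxon 3, Taxon 5, and Taxon 6 — a synapomorphy uniting that clade.
C3: derived state 'no' in Taxon 7 and Taxon 8 only — synapomorphy for {Taxon 7, Taxon 8}.
C4: derived state 'yes' in Taxon 6 only — an autapomorphy, so it tells us nothing about relationships among taxa.
C5: derived state 'yes' in Taxon 5 and Taxon 6 only — synapomorphy for {Taxon 5, Taxon 6}.
Most parsimonious ingroup topology: ((((Taxon 6,Taxon 5),Taxon 3),Taxon 2),(Taxon 8,Taxon 7)).
Changes per character on this tree: C1: 1; C2: 1; C3: 1; C4: 1; C5: 1.
Total = 5.

5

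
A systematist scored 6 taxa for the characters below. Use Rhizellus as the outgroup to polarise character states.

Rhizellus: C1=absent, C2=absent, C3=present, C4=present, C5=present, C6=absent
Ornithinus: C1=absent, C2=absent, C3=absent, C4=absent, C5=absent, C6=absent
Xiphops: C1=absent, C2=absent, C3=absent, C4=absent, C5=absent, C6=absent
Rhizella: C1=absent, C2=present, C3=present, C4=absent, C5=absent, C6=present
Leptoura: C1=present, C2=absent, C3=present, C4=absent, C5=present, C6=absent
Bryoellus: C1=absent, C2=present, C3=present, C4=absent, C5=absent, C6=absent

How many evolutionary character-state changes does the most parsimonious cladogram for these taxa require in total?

6

Character polarity is set by the outgroup: the derived state is whichever differs from the outgroup's state, so for C3, C4, C5 the derived state is 'absent', and for the remaining characters it is 'present'.
C1: derived state 'present' in Leptoura only — an autapomorphy, so it tells us nothing about relationships among taxa.
C2: derived state 'present' in Bryoellus and Rhizella only — synapomorphy for {Bryoellus, Rhizella}.
Only Ornithinus and Xiphops show the derived state 'absent' for C3, supporting them as a clade.
All ingroup taxa share the derived state 'absent' for C4; it defines the ingroup but does not resolve relationships within it.
C5 (derived state 'absent') is shared by Bryoellus, Ornithinus, Rhizella, and Xiphops — a synapomorphy uniting that clade.
C6 (derived state 'present') is unique to Rhizella (autapomorphy; uninformative for grouping).
Most parsimonious ingroup topology: (Leptoura,((Ornithinus,Xiphops),(Bryoellus,Rhizella))).
Changes per character on this tree: C1: 1; C2: 1; C3: 1; C4: 1; C5: 1; C6: 1.
Total = 6.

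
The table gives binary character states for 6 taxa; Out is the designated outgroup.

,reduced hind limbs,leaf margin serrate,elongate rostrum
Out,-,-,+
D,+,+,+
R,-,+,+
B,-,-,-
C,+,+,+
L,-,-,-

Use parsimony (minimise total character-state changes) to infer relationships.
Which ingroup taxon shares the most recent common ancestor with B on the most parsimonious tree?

L

Character polarity is set by the outgroup: the derived state is whichever differs from the outgroup's state, so for elongate rostrum the derived state is '-', and for the remaining characters it is '+'.
reduced hind limbs: derived state '+' in C and D only — synapomorphy for {C, D}.
Only C, D, and R show the derived state '+' for leaf margin serrate, supporting them as a clade.
elongate rostrum: derived state '-' in B and L only — synapomorphy for {B, L}.
Most parsimonious ingroup topology: (((D,C),R),(B,L)).
B and L form a cherry on this tree, so they are sister taxa.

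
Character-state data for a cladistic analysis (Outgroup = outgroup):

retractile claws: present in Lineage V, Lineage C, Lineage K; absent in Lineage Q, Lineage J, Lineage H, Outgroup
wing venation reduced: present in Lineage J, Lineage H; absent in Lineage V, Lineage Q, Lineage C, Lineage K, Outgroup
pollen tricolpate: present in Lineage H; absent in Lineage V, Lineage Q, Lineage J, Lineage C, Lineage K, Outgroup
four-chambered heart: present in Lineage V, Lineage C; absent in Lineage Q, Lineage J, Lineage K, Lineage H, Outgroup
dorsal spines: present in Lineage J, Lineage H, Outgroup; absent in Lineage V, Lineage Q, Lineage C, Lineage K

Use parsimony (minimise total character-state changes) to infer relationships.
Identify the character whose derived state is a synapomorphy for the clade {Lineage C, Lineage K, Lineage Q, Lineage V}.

Character polarity is set by the outgroup: the derived state is whichever differs from the outgroup's state, so for dorsal spines the derived state is 'absent', and for the remaining characters it is 'present'.
retractile claws: derived state 'present' in Lineage C, Lineage K, and Lineage V only — synapomorphy for {Lineage C, Lineage K, Lineage V}.
wing venation reduced: derived state 'present' in Lineage H and Lineage J only — synapomorphy for {Lineage H, Lineage J}.
pollen tricolpate: derived state 'present' in Lineage H only — an autapomorphy, so it tells us nothing about relationships among taxa.
Only Lineage C and Lineage V show the derived state 'present' for four-chambered heart, supporting them as a clade.
dorsal spines: derived state 'absent' in Lineage C, Lineage K, Lineage Q, and Lineage V only — synapomorphy for {Lineage C, Lineage K, Lineage Q, Lineage V}.
Most parsimonious ingroup topology: (((Lineage K,(Lineage C,Lineage V)),Lineage Q),(Lineage J,Lineage H)).
The clade {Lineage C, Lineage K, Lineage Q, Lineage V} is supported by dorsal spines: its derived state 'absent' occurs in exactly those taxa and in no other taxon (including the outgroup).

dorsal spines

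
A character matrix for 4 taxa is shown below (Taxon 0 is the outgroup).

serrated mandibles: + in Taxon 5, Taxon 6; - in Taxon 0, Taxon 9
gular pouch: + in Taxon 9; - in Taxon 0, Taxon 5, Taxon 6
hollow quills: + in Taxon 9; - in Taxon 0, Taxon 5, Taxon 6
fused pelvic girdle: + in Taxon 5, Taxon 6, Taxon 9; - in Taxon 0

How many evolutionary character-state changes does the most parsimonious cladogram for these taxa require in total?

The outgroup has state '-' for every character, so '+' is the derived state throughout.
Only Taxon 5 and Taxon 6 show the derived state '+' for serrated mandibles, supporting them as a clade.
gular pouch: derived state '+' in Taxon 9 only — an autapomorphy, so it tells us nothing about relationships among taxa.
hollow quills (derived state '+') is unique to Taxon 9 (autapomorphy; uninformative for grouping).
All ingroup taxa share the derived state '+' for fused pelvic girdle; it defines the ingroup but does not resolve relationships within it.
Most parsimonious ingroup topology: ((Taxon 5,Taxon 6),Taxon 9).
Changes per character on this tree: serrated mandibles: 1; gular pouch: 1; hollow quills: 1; fused pelvic girdle: 1.
Total = 4.

4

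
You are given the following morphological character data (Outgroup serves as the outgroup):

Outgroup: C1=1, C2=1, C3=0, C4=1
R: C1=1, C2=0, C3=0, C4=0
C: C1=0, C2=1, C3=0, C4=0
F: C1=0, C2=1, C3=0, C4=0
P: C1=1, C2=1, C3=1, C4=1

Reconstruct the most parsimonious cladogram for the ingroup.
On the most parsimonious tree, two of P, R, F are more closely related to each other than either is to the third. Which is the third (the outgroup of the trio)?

P

Character polarity is set by the outgroup: the derived state is whichever differs from the outgroup's state, so for C1, C2, C4 the derived state is '0', and for the remaining characters it is '1'.
C1: derived state '0' in C and F only — synapomorphy for {C, F}.
C2: derived state '0' in R only — an autapomorphy, so it tells us nothing about relationships among taxa.
C3: derived state '1' in P only — an autapomorphy, so it tells us nothing about relationships among taxa.
Only C, F, and R show the derived state '0' for C4, supporting them as a clade.
Most parsimonious ingroup topology: ((R,(C,F)),P).
F and R share a more recent common ancestor with each other than either does with P, so P is the least closely related of the three.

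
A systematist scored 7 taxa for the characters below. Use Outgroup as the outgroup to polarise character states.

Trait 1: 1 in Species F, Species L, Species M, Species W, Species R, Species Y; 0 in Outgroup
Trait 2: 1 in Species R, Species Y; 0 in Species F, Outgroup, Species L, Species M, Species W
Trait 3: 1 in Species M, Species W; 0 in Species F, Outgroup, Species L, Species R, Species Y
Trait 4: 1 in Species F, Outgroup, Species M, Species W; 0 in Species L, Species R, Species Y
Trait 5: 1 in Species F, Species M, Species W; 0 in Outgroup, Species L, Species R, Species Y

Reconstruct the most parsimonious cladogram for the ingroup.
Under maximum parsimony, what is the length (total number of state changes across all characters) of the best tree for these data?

5

Character polarity is set by the outgroup: the derived state is whichever differs from the outgroup's state, so for Trait 4 the derived state is '0', and for the remaining characters it is '1'.
Trait 1 (derived state '1') is shared by all ingroup taxa — unites the whole ingroup.
Trait 2 (derived state '1') is shared by Species R and Species Y — a synapomorphy uniting that clade.
Only Species M and Species W show the derived state '1' for Trait 3, supporting them as a clade.
Trait 4 (derived state '0') is shared by Species L, Species R, and Species Y — a synapomorphy uniting that clade.
Trait 5 (derived state '1') is shared by Species F, Species M, and Species W — a synapomorphy uniting that clade.
Most parsimonious ingroup topology: ((Species F,(Species M,Species W)),((Species Y,Species R),Species L)).
Changes per character on this tree: Trait 1: 1; Trait 2: 1; Trait 3: 1; Trait 4: 1; Trait 5: 1.
Total = 5.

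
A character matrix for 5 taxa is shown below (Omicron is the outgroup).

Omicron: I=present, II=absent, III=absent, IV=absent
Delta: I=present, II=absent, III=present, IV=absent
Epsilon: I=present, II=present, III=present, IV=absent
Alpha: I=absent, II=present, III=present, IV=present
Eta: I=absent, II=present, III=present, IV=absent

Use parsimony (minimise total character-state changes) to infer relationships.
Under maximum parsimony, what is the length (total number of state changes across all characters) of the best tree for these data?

4

Character polarity is set by the outgroup: the derived state is whichever differs from the outgroup's state, so for I the derived state is 'absent', and for the remaining characters it is 'present'.
Only Alpha and Eta show the derived state 'absent' for I, supporting them as a clade.
II: derived state 'present' in Alpha, Epsilon, and Eta only — synapomorphy for {Alpha, Epsilon, Eta}.
III (derived state 'present') is shared by all ingroup taxa — unites the whole ingroup.
IV: derived state 'present' in Alpha only — an autapomorphy, so it tells us nothing about relationships among taxa.
Most parsimonious ingroup topology: (Delta,(Epsilon,(Alpha,Eta))).
Changes per character on this tree: I: 1; II: 1; III: 1; IV: 1.
Total = 4.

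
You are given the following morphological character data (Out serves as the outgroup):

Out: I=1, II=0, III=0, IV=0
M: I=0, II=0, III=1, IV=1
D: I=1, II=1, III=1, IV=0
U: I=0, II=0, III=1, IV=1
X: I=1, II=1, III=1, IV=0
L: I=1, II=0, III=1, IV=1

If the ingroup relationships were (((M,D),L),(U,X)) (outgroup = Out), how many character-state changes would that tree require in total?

8

Map each character onto (((M,D),L),(U,X)) (rooted by Out) and count the minimum state changes it requires (Fitch parsimony):
I: 2; II: 2; III: 1; IV: 3.
Total tree length = 8.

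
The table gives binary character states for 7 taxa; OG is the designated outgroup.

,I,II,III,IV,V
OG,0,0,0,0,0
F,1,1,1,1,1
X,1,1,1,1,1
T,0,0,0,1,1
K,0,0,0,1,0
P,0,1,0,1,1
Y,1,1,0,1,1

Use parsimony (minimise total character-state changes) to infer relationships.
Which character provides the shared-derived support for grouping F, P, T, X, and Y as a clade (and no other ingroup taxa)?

The outgroup has state '0' for every character, so '1' is the derived state throughout.
I: derived state '1' in F, X, and Y only — synapomorphy for {F, X, Y}.
Only F, P, X, and Y show the derived state '1' for II, supporting them as a clade.
III: derived state '1' in F and X only — synapomorphy for {F, X}.
All ingroup taxa share the derived state '1' for IV; it defines the ingroup but does not resolve relationships within it.
V (derived state '1') is shared by F, P, T, X, and Y — a synapomorphy uniting that clade.
Most parsimonious ingroup topology: (((((F,X),Y),P),T),K).
The clade {F, P, T, X, Y} is supported by V: its derived state '1' occurs in exactly those taxa and in no other taxon (including the outgroup).

V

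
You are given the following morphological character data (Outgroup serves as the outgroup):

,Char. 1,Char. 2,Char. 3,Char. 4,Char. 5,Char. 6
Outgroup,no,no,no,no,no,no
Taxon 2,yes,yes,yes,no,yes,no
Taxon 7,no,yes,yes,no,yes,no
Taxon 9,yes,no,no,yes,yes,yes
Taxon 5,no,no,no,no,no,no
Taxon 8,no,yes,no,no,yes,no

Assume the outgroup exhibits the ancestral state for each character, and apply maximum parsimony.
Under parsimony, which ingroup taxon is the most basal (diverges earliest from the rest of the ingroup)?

The outgroup has state 'no' for every character, so 'yes' is the derived state throughout.
Char. 1 groups Taxon 2 and Taxon 9, which is incompatible with the clades supported by the remaining characters; treating it as convergent (homoplasy) costs fewer steps than any alternative tree.
Char. 2 (derived state 'yes') is shared by Taxon 2, Taxon 7, and Taxon 8 — a synapomorphy uniting that clade.
Char. 3: derived state 'yes' in Taxon 2 and Taxon 7 only — synapomorphy for {Taxon 2, Taxon 7}.
Char. 4 (derived state 'yes') is unique to Taxon 9 (autapomorphy; uninformative for grouping).
Char. 5: derived state 'yes' in Taxon 2, Taxon 7, Taxon 8, and Taxon 9 only — synapomorphy for {Taxon 2, Taxon 7, Taxon 8, Taxon 9}.
Char. 6 (derived state 'yes') is unique to Taxon 9 (autapomorphy; uninformative for grouping).
Most parsimonious ingroup topology: ((((Taxon 2,Taxon 7),Taxon 8),Taxon 9),Taxon 5).
Taxon 5 is sister to the clade containing all other ingroup taxa, so it is the earliest-diverging (most basal) ingroup lineage.

Taxon 5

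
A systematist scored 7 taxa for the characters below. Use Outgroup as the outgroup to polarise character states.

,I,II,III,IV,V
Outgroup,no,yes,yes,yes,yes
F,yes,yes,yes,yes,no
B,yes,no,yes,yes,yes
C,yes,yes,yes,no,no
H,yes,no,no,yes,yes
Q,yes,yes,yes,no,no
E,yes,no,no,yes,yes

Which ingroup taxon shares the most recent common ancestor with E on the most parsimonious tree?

H

Character polarity is set by the outgroup: the derived state is whichever differs from the outgroup's state, so for II, III, IV, V the derived state is 'no', and for the remaining characters it is 'yes'.
I (derived state 'yes') is shared by all ingroup taxa — unites the whole ingroup.
Only B, E, and H show the derived state 'no' for II, supporting them as a clade.
Only E and H show the derived state 'no' for III, supporting them as a clade.
IV (derived state 'no') is shared by C and Q — a synapomorphy uniting that clade.
V (derived state 'no') is shared by C, F, and Q — a synapomorphy uniting that clade.
Most parsimonious ingroup topology: ((F,(C,Q)),(B,(H,E))).
E and H form a cherry on this tree, so they are sister taxa.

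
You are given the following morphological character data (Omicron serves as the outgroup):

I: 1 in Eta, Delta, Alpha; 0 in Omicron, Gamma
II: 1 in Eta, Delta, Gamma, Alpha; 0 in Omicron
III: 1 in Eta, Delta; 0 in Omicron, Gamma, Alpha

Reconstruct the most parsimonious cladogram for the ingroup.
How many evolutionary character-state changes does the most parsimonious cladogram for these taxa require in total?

3

The outgroup has state '0' for every character, so '1' is the derived state throughout.
I: derived state '1' in Alpha, Delta, and Eta only — synapomorphy for {Alpha, Delta, Eta}.
II (derived state '1') is shared by all ingroup taxa — unites the whole ingroup.
III (derived state '1') is shared by Delta and Eta — a synapomorphy uniting that clade.
Most parsimonious ingroup topology: (((Eta,Delta),Alpha),Gamma).
Changes per character on this tree: I: 1; II: 1; III: 1.
Total = 3.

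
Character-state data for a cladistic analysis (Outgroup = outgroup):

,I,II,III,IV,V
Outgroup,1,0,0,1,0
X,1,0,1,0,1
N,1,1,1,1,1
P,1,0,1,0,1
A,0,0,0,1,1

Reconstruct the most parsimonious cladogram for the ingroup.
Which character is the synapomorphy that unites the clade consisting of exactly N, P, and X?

III

Character polarity is set by the outgroup: the derived state is whichever differs from the outgroup's state, so for I, IV the derived state is '0', and for the remaining characters it is '1'.
I: derived state '0' in A only — an autapomorphy, so it tells us nothing about relationships among taxa.
II: derived state '1' in N only — an autapomorphy, so it tells us nothing about relationships among taxa.
III (derived state '1') is shared by N, P, and X — a synapomorphy uniting that clade.
IV: derived state '0' in P and X only — synapomorphy for {P, X}.
All ingroup taxa share the derived state '1' for V; it defines the ingroup but does not resolve relationships within it.
Most parsimonious ingroup topology: (((X,P),N),A).
The clade {N, P, X} is supported by III: its derived state '1' occurs in exactly those taxa and in no other taxon (including the outgroup).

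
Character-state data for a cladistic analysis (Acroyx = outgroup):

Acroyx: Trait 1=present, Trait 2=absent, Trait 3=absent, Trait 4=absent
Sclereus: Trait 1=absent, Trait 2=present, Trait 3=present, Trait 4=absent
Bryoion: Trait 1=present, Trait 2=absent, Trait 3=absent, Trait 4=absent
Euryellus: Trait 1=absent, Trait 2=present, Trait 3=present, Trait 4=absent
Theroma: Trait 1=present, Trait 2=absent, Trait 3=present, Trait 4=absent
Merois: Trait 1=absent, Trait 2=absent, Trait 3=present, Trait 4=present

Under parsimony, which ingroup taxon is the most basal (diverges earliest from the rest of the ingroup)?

Character polarity is set by the outgroup: the derived state is whichever differs from the outgroup's state, so for Trait 1 the derived state is 'absent', and for the remaining characters it is 'present'.
Trait 1: derived state 'absent' in Euryellus, Merois, and Sclereus only — synapomorphy for {Euryellus, Merois, Sclereus}.
Trait 2 (derived state 'present') is shared by Euryellus and Sclereus — a synapomorphy uniting that clade.
Trait 3 (derived state 'present') is shared by Euryellus, Merois, Sclereus, and Theroma — a synapomorphy uniting that clade.
Trait 4: derived state 'present' in Merois only — an autapomorphy, so it tells us nothing about relationships among taxa.
Most parsimonious ingroup topology: ((((Sclereus,Euryellus),Merois),Theroma),Bryoion).
Bryoion is sister to the clade containing all other ingroup taxa, so it is the earliest-diverging (most basal) ingroup lineage.

Bryoion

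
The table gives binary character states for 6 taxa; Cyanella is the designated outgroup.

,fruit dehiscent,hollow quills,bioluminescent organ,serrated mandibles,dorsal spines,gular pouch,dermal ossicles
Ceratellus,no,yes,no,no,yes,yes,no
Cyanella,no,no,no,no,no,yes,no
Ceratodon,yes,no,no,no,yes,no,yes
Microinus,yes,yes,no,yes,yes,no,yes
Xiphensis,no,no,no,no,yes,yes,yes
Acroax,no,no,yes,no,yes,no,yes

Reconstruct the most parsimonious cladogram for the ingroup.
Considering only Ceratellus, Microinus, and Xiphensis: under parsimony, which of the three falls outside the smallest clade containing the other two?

Character polarity is set by the outgroup: the derived state is whichever differs from the outgroup's state, so for gular pouch the derived state is 'no', and for the remaining characters it is 'yes'.
Only Ceratodon and Microinus show the derived state 'yes' for fruit dehiscent, supporting them as a clade.
hollow quills (state 'yes') occurs in Ceratellus and Microinus but conflicts with the nesting implied by the other characters — most parsimoniously interpreted as homoplasy.
bioluminescent organ (derived state 'yes') is unique to Acroax (autapomorphy; uninformative for grouping).
serrated mandibles: derived state 'yes' in Microinus only — an autapomorphy, so it tells us nothing about relationships among taxa.
dorsal spines (derived state 'yes') is shared by all ingroup taxa — unites the whole ingroup.
gular pouch (derived state 'no') is shared by Acroax, Ceratodon, and Microinus — a synapomorphy uniting that clade.
Only Acroax, Ceratodon, Microinus, and Xiphensis show the derived state 'yes' for dermal ossicles, supporting them as a clade.
Most parsimonious ingroup topology: ((((Ceratodon,Microinus),Acroax),Xiphensis),Ceratellus).
Xiphensis and Microinus share a more recent common ancestor with each other than either does with Ceratellus, so Ceratellus is the least closely related of the three.

Ceratellus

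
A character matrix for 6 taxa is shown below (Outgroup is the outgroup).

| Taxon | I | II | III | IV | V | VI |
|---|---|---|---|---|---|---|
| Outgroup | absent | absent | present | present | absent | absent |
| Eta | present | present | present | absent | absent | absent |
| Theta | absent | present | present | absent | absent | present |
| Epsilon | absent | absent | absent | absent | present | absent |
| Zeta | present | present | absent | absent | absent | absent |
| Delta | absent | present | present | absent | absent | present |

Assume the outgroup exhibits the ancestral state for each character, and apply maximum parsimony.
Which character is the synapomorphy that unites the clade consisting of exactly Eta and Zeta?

Character polarity is set by the outgroup: the derived state is whichever differs from the outgroup's state, so for III, IV the derived state is 'absent', and for the remaining characters it is 'present'.
Only Eta and Zeta show the derived state 'present' for I, supporting them as a clade.
II (derived state 'present') is shared by Delta, Eta, Theta, and Zeta — a synapomorphy uniting that clade.
III (state 'absent') occurs in Epsilon and Zeta but conflicts with the nesting implied by the other characters — most parsimoniously interpreted as homoplasy.
IV (derived state 'absent') is shared by all ingroup taxa — unites the whole ingroup.
V: derived state 'present' in Epsilon only — an autapomorphy, so it tells us nothing about relationships among taxa.
VI (derived state 'present') is shared by Delta and Theta — a synapomorphy uniting that clade.
Most parsimonious ingroup topology: (((Eta,Zeta),(Theta,Delta)),Epsilon).
The clade {Eta, Zeta} is supported by I: its derived state 'present' occurs in exactly those taxa and in no other taxon (including the outgroup).

I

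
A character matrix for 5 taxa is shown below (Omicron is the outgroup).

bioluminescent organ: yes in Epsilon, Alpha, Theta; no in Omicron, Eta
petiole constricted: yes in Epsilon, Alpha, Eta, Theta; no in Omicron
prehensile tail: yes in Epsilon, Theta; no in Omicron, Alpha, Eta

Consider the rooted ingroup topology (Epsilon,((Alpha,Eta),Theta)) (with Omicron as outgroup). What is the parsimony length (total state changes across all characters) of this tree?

Map each character onto (Epsilon,((Alpha,Eta),Theta)) (rooted by Omicron) and count the minimum state changes it requires (Fitch parsimony):
bioluminescent organ: 2; petiole constricted: 1; prehensile tail: 2.
Total tree length = 5.

5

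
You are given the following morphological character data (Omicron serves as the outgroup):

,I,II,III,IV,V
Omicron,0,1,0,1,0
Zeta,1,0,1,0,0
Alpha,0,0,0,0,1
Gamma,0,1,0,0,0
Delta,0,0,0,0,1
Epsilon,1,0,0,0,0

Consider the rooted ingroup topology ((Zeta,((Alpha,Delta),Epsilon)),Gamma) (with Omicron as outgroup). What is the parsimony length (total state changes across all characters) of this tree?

Map each character onto ((Zeta,((Alpha,Delta),Epsilon)),Gamma) (rooted by Omicron) and count the minimum state changes it requires (Fitch parsimony):
I: 2; II: 1; III: 1; IV: 1; V: 1.
Total tree length = 6.

6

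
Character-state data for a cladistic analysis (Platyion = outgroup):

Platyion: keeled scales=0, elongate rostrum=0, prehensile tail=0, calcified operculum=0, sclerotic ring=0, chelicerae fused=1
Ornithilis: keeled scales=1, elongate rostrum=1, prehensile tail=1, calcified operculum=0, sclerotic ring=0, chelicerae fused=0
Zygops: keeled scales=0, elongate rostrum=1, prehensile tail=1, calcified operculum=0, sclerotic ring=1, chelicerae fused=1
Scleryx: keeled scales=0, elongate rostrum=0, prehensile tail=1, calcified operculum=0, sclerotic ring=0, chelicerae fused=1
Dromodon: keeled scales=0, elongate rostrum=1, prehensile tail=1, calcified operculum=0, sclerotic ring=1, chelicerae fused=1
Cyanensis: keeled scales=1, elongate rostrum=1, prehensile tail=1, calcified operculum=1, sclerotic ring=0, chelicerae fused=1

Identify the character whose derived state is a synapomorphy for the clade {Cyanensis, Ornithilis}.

keeled scales

Character polarity is set by the outgroup: the derived state is whichever differs from the outgroup's state, so for chelicerae fused the derived state is '0', and for the remaining characters it is '1'.
keeled scales (derived state '1') is shared by Cyanensis and Ornithilis — a synapomorphy uniting that clade.
elongate rostrum: derived state '1' in Cyanensis, Dromodon, Ornithilis, and Zygops only — synapomorphy for {Cyanensis, Dromodon, Ornithilis, Zygops}.
All ingroup taxa share the derived state '1' for prehensile tail; it defines the ingroup but does not resolve relationships within it.
calcified operculum (derived state '1') is unique to Cyanensis (autapomorphy; uninformative for grouping).
sclerotic ring (derived state '1') is shared by Dromodon and Zygops — a synapomorphy uniting that clade.
chelicerae fused (derived state '0') is unique to Ornithilis (autapomorphy; uninformative for grouping).
Most parsimonious ingroup topology: (((Ornithilis,Cyanensis),(Zygops,Dromodon)),Scleryx).
The clade {Cyanensis, Ornithilis} is supported by keeled scales: its derived state '1' occurs in exactly those taxa and in no other taxon (including the outgroup).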